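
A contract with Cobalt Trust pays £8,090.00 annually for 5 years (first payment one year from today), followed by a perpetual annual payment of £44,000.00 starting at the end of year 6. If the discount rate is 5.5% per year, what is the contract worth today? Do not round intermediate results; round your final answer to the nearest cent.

PV of 5-year annuity: £8,090.00 × [1 − (1+0.055)^−5] / 0.055 = 34546.60141
Perpetuity value at year 5: £44,000.00 / 0.055 = 800000.00000
PV of perpetuity: 800000.00000 / (1+0.055)^5 = 612107.48307
Total PV = 34546.60141 + 612107.48307 = 646654.08448

£646654.08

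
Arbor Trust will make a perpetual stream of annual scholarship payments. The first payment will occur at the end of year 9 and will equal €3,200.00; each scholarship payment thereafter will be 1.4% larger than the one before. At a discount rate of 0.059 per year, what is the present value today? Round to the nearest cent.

€44954.15

Value at end of year 8: C₁ / (r − g) = €3,200.00 / (0.059 − 0.014) = €71,111.1111
Discount to today: PV = €71,111.1111 / (1 + 0.059)^8 = €71,111.1111 / 1.581859 = €44,954.15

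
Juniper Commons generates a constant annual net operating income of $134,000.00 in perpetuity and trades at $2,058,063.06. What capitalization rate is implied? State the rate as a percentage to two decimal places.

6.51%

P = C/r ⇒ r = C/P = $134,000.00/$2,058,063.06 = 0.065110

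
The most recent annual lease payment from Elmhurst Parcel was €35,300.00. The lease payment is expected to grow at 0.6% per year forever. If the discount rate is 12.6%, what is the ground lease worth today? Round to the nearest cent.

D₁ = D₀ × (1 + g) = €35,300.00 × 1.006 = €35,511.8000
Growing perpetuity: P = D₁ / (r − g) = €35,511.8000 / (0.126 − 0.006) = €295,931.67

€295931.67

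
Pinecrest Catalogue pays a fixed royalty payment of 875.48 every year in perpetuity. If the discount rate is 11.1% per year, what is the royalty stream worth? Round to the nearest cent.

7887.21

Level perpetuity: PV = C / r = 875.48 / 0.111 = 7,887.21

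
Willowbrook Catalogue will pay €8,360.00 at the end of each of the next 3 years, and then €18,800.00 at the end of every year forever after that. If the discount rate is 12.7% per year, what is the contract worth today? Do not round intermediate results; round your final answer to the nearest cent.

€123254.95

PV of 3-year annuity: €8,360.00 × [1 − (1+0.127)^−3] / 0.127 = 19840.22386
Perpetuity value at year 3: €18,800.00 / 0.127 = 148031.49606
PV of perpetuity: 148031.49606 / (1+0.127)^3 = 103414.72470
Total PV = 19840.22386 + 103414.72470 = 123254.94856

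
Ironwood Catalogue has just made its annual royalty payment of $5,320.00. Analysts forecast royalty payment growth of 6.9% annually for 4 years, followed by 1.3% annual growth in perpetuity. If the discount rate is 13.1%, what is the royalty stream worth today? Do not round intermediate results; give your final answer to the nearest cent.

$54969.34

D_1 = 5687.08000
D_2 = 6079.48852
D_3 = 6498.97323
D_4 = 6947.40238
Terminal value at year 4: TV = D_4×(1+g_2)/(r−g_2) = 7037.71861/0.118 = 59641.68315
P_0 = D_1/(1+r)^1 + D_2/(1+r)^2 + D_3/(1+r)^3 + D_4/(1+r)^4 + TV/(1+r)^4
    = 5028.36428 + 4752.71566 + 4492.17776 + 4245.92221 + 36450.16272 = 54969.34264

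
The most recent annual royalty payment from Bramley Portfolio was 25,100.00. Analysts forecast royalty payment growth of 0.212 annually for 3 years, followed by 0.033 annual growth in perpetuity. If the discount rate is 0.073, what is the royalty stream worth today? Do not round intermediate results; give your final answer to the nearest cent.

1030711.83

D_1 = 30421.20000
D_2 = 36870.49440
D_3 = 44687.03921
Terminal value at year 3: TV = D_3×(1+g_2)/(r−g_2) = 46161.71151/0.04 = 1154042.78767
P_0 = D_1/(1+r)^1 + D_2/(1+r)^2 + D_3/(1+r)^3 + TV/(1+r)^3
    = 28351.53774 + 32024.29054 + 36172.82398 + 934163.17930 = 1030711.83156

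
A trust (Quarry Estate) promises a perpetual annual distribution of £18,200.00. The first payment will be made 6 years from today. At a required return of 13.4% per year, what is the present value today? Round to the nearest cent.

Value at end of year 5: C / r = £18,200.00 / 0.134 = £135,820.8955
Discount to today: PV = £135,820.8955 / (1 + 0.134)^5 = £135,820.8955 / 1.875276 = £72,427.14

£72427.14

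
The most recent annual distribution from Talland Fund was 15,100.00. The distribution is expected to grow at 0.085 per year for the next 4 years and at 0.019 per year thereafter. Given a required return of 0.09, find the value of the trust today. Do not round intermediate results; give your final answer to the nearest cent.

D_1 = 16383.50000
D_2 = 17776.09750
D_3 = 19287.06579
D_4 = 20926.46638
Terminal value at year 4: TV = D_4×(1+g_2)/(r−g_2) = 21324.06924/0.071 = 300339.00339
P_0 = D_1/(1+r)^1 + D_2/(1+r)^2 + D_3/(1+r)^3 + D_4/(1+r)^4 + TV/(1+r)^4
    = 15030.73394 + 14961.78562 + 14893.15358 + 14824.83636 + 212767.72187 = 272478.23138

272478.23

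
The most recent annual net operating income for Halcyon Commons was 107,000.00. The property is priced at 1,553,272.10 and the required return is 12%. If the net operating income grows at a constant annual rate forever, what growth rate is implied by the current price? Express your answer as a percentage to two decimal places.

4.78%

P = D₀(1+g)/(r−g) ⇒ P(r−g) = D₀(1+g) ⇒ g(P+D₀) = P·r − D₀
g = (P·r − D₀)/(P + D₀) = (1,553,272.10×0.12 − 107,000.00) / (1,553,272.10 + 107,000.00) = 0.047819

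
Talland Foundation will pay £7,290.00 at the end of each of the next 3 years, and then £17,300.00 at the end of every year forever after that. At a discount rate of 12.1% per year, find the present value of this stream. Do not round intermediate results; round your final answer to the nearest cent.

PV of 3-year annuity: £7,290.00 × [1 − (1+0.121)^−3] / 0.121 = 17479.30571
Perpetuity value at year 3: £17,300.00 / 0.121 = 142975.20661
PV of perpetuity: 142975.20661 / (1+0.121)^3 = 101494.82405
Total PV = 17479.30571 + 101494.82405 = 118974.12977

£118974.13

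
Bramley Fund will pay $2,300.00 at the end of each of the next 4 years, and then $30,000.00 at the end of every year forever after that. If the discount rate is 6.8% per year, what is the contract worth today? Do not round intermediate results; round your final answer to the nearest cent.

$346925.53

PV of 4-year annuity: $2,300.00 × [1 − (1+0.068)^−4] / 0.068 = 7825.89019
Perpetuity value at year 4: $30,000.00 / 0.068 = 441176.47059
PV of perpetuity: 441176.47059 / (1+0.068)^4 = 339099.64197
Total PV = 7825.89019 + 339099.64197 = 346925.53217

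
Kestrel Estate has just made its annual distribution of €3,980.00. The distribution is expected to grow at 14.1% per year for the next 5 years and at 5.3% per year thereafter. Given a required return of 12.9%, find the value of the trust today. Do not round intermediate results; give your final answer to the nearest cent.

€78681.11

D_1 = 4541.18000
D_2 = 5181.48638
D_3 = 5912.07596
D_4 = 6745.67867
D_5 = 7696.81936
Terminal value at year 5: TV = D_5×(1+g_2)/(r−g_2) = 8104.75079/0.076 = 106641.45774
P_0 = D_1/(1+r)^1 + D_2/(1+r)^2 + D_3/(1+r)^3 + D_4/(1+r)^4 + D_5/(1+r)^5 + TV/(1+r)^5
    = 4022.30292 + 4065.05548 + 4108.26245 + 4151.92865 + 4196.05898 + 58137.50146 = 78681.10995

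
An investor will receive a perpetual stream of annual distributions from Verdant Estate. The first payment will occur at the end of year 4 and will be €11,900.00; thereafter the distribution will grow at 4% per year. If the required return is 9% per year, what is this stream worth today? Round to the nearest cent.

Value at end of year 3: C₁ / (r − g) = €11,900.00 / (0.09 − 0.04) = €238,000.0000
Discount to today: PV = €238,000.0000 / (1 + 0.09)^3 = €238,000.0000 / 1.295029 = €183,779.67

€183779.67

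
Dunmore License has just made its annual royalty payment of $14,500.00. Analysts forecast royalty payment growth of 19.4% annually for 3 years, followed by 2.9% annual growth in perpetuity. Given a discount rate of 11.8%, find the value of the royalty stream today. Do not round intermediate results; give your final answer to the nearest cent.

D_1 = 17313.00000
D_2 = 20671.72200
D_3 = 24682.03607
Terminal value at year 3: TV = D_3×(1+g_2)/(r−g_2) = 25397.81511/0.089 = 285368.70915
P_0 = D_1/(1+r)^1 + D_2/(1+r)^2 + D_3/(1+r)^3 + TV/(1+r)^3
    = 15485.68873 + 16538.38313 + 17662.63816 + 204211.85017 = 253898.56020

$253898.56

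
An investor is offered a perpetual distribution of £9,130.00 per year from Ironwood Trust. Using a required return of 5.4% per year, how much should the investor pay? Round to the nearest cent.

Level perpetuity: PV = C / r = £9,130.00 / 0.054 = £169,074.07

£169074.07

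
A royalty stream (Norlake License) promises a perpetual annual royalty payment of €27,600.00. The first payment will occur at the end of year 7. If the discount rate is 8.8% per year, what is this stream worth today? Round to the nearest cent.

€189083.24

Value at end of year 6: C / r = €27,600.00 / 0.088 = €313,636.3636
Discount to today: PV = €313,636.3636 / (1 + 0.088)^6 = €313,636.3636 / 1.658721 = €189,083.24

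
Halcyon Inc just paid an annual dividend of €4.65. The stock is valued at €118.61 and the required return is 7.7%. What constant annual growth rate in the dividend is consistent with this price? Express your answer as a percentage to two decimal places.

P = D₀(1+g)/(r−g) ⇒ P(r−g) = D₀(1+g) ⇒ g(P+D₀) = P·r − D₀
g = (P·r − D₀)/(P + D₀) = (€118.61×0.077 − €4.65) / (€118.61 + €4.65) = 0.036370

3.64%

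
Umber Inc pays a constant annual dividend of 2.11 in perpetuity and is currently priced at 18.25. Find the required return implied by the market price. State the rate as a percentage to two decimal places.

11.56%

P = C/r ⇒ r = C/P = 2.11/18.25 = 0.115616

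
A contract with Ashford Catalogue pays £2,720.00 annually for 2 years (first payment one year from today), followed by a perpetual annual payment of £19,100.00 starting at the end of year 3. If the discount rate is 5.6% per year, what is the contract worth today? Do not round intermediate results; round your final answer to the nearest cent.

PV of 2-year annuity: £2,720.00 × [1 − (1+0.056)^−2] / 0.056 = 5014.92195
Perpetuity value at year 2: £19,100.00 / 0.056 = 341071.42857
PV of perpetuity: 341071.42857 / (1+0.056)^2 = 305856.35167
Total PV = 5014.92195 + 305856.35167 = 310871.27361

£310871.27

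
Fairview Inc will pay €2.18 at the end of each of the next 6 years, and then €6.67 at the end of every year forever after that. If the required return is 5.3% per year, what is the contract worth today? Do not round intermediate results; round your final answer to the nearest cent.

€103.28

PV of 6-year annuity: €2.18 × [1 − (1+0.053)^−6] / 0.053 = 10.95964
Perpetuity value at year 6: €6.67 / 0.053 = 125.84906
PV of perpetuity: 125.84906 / (1+0.053)^6 = 92.31659
Total PV = 10.95964 + 92.31659 = 103.27622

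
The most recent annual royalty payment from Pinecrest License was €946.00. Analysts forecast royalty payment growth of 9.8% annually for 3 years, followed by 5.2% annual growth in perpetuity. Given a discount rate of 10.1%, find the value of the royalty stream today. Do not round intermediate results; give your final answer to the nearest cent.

D_1 = 1038.70800
D_2 = 1140.50138
D_3 = 1252.27052
Terminal value at year 3: TV = D_3×(1+g_2)/(r−g_2) = 1317.38859/0.049 = 26885.48136
P_0 = D_1/(1+r)^1 + D_2/(1+r)^2 + D_3/(1+r)^3 + TV/(1+r)^3
    = 943.42234 + 940.85171 + 938.28808 + 20144.47065 = 22967.03278

€22967.03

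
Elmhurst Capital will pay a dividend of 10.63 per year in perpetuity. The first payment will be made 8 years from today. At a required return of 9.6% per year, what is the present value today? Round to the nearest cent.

58.29

Value at end of year 7: C / r = 10.63 / 0.096 = 110.7292
Discount to today: PV = 110.7292 / (1 + 0.096)^7 = 110.7292 / 1.899651 = 58.29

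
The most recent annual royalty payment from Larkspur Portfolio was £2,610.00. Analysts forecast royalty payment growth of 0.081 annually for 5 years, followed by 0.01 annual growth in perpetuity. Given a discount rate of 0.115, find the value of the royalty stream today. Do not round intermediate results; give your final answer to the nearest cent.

D_1 = 2821.41000
D_2 = 3049.94421
D_3 = 3296.98969
D_4 = 3564.04586
D_5 = 3852.73357
Terminal value at year 5: TV = D_5×(1+g_2)/(r−g_2) = 3891.26091/0.105 = 37059.62768
P_0 = D_1/(1+r)^1 + D_2/(1+r)^2 + D_3/(1+r)^3 + D_4/(1+r)^4 + D_5/(1+r)^5 + TV/(1+r)^5
    = 2530.41256 + 2453.25199 + 2378.44431 + 2305.91776 + 2235.60278 + 21504.36956 = 33407.99895

£33408.00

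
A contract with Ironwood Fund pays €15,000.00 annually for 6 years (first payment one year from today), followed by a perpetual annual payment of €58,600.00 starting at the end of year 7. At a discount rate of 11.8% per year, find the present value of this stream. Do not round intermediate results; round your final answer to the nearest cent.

PV of 6-year annuity: €15,000.00 × [1 − (1+0.118)^−6] / 0.118 = 62022.02540
Perpetuity value at year 6: €58,600.00 / 0.118 = 496610.16949
PV of perpetuity: 496610.16949 / (1+0.118)^6 = 254310.79025
Total PV = 62022.02540 + 254310.79025 = 316332.81565

€316332.82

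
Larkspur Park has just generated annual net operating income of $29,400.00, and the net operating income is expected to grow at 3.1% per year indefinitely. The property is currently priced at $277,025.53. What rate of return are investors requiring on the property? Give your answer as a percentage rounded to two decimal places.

D₁ = $29,400.00 × 1.031 = $30,311.4000
P = D₁/(r − g) ⇒ r = D₁/P + g = $30,311.4000/$277,025.53 + 0.031 = 0.109417 + 0.031 = 0.140417

14.04%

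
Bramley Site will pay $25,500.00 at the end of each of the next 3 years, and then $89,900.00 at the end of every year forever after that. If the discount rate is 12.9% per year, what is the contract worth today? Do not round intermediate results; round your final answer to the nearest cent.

$544582.43

PV of 3-year annuity: $25,500.00 × [1 − (1+0.129)^−3] / 0.129 = 60311.77375
Perpetuity value at year 3: $89,900.00 / 0.129 = 696899.22481
PV of perpetuity: 696899.22481 / (1+0.129)^3 = 484270.65773
Total PV = 60311.77375 + 484270.65773 = 544582.43148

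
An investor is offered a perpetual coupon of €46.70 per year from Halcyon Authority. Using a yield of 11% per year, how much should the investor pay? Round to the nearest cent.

Level perpetuity: PV = C / r = €46.70 / 0.11 = €424.55

€424.55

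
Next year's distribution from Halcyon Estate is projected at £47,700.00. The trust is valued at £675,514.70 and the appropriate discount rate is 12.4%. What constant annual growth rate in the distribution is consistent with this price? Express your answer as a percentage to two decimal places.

5.34%

P = D₁/(r−g) ⇒ g = r − D₁/P = 0.124 − £47,700.00/£675,514.70 = 0.053387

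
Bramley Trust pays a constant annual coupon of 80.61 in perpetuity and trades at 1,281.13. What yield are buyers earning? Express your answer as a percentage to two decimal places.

6.29%

P = C/r ⇒ r = C/P = 80.61/1,281.13 = 0.062921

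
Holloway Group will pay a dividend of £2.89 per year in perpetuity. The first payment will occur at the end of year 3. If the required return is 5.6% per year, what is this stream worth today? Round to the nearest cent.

£46.28

Value at end of year 2: C / r = £2.89 / 0.056 = £51.6071
Discount to today: PV = £51.6071 / (1 + 0.056)^2 = £51.6071 / 1.115136 = £46.28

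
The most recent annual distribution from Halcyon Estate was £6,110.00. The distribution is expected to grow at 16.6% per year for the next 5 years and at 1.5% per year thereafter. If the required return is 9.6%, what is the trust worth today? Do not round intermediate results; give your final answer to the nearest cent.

£141269.27

D_1 = 7124.26000
D_2 = 8306.88716
D_3 = 9685.83043
D_4 = 11293.67828
D_5 = 13168.42887
Terminal value at year 5: TV = D_5×(1+g_2)/(r−g_2) = 13365.95531/0.081 = 165011.79392
P_0 = D_1/(1+r)^1 + D_2/(1+r)^2 + D_3/(1+r)^3 + D_4/(1+r)^4 + D_5/(1+r)^5 + TV/(1+r)^5
    = 6500.23723 + 6915.39836 + 7357.07527 + 7826.96146 + 8326.85863 + 104342.73473 = 141269.26567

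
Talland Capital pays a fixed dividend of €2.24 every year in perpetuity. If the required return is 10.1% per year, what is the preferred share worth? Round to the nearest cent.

Level perpetuity: PV = C / r = €2.24 / 0.101 = €22.18

€22.18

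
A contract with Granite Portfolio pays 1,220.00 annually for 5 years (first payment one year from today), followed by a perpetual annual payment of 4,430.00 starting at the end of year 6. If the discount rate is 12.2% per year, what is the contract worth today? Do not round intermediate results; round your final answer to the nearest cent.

PV of 5-year annuity: 1,220.00 × [1 − (1+0.122)^−5] / 0.122 = 4376.12427
Perpetuity value at year 5: 4,430.00 / 0.122 = 36311.47541
PV of perpetuity: 36311.47541 / (1+0.122)^5 = 20421.12252
Total PV = 4376.12427 + 20421.12252 = 24797.24679

24797.25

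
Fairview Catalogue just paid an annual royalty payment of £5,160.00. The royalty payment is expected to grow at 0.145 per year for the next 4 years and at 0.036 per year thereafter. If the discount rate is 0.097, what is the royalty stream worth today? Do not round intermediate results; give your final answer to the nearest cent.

D_1 = 5908.20000
D_2 = 6764.88900
D_3 = 7745.79791
D_4 = 8868.93860
Terminal value at year 4: TV = D_4×(1+g_2)/(r−g_2) = 9188.22039/0.061 = 150626.56378
P_0 = D_1/(1+r)^1 + D_2/(1+r)^2 + D_3/(1+r)^3 + D_4/(1+r)^4 + TV/(1+r)^4
    = 5385.77940 + 5621.43793 + 5867.40787 + 6124.14039 + 104009.99091 = 127008.75650

£127008.76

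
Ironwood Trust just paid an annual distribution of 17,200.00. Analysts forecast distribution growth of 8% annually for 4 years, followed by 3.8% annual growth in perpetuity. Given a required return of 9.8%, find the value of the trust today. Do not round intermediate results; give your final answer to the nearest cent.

344548.63

D_1 = 18576.00000
D_2 = 20062.08000
D_3 = 21667.04640
D_4 = 23400.41011
Terminal value at year 4: TV = D_4×(1+g_2)/(r−g_2) = 24289.62570/0.06 = 404827.09494
P_0 = D_1/(1+r)^1 + D_2/(1+r)^2 + D_3/(1+r)^3 + D_4/(1+r)^4 + TV/(1+r)^4
    = 16918.03279 + 16640.68799 + 16367.88982 + 16099.56376 + 278522.45306 = 344548.62742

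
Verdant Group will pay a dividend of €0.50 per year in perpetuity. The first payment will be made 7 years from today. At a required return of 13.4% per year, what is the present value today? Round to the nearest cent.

€1.75

Value at end of year 6: C / r = €0.50 / 0.134 = €3.7313
Discount to today: PV = €3.7313 / (1 + 0.134)^6 = €3.7313 / 2.126563 = €1.75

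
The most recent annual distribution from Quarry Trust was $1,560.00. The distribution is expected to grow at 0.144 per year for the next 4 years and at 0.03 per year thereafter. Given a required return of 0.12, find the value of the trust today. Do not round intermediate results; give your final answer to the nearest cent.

$26015.04

D_1 = 1784.64000
D_2 = 2041.62816
D_3 = 2335.62262
D_4 = 2671.95227
Terminal value at year 4: TV = D_4×(1+g_2)/(r−g_2) = 2752.11084/0.09 = 30579.00933
P_0 = D_1/(1+r)^1 + D_2/(1+r)^2 + D_3/(1+r)^3 + D_4/(1+r)^4 + TV/(1+r)^4
    = 1593.42857 + 1627.57347 + 1662.45004 + 1698.07397 + 19433.51325 = 26015.03931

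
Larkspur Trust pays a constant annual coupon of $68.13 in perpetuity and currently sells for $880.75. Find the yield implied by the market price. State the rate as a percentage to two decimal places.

7.74%

P = C/r ⇒ r = C/P = $68.13/$880.75 = 0.077355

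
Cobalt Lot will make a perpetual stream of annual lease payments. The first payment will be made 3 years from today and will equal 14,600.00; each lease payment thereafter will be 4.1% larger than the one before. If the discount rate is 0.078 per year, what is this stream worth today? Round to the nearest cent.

Value at end of year 2: C₁ / (r − g) = 14,600.00 / (0.078 − 0.041) = 394,594.5946
Discount to today: PV = 394,594.5946 / (1 + 0.078)^2 = 394,594.5946 / 1.162084 = 339,557.72

339557.72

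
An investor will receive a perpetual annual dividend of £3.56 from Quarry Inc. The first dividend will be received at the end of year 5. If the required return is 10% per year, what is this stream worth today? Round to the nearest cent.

£24.32

Value at end of year 4: C / r = £3.56 / 0.1 = £35.6000
Discount to today: PV = £35.6000 / (1 + 0.1)^4 = £35.6000 / 1.464100 = £24.32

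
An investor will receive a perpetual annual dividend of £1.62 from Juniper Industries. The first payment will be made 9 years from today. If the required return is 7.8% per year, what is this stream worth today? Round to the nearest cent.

£11.39

Value at end of year 8: C / r = £1.62 / 0.078 = £20.7692
Discount to today: PV = £20.7692 / (1 + 0.078)^8 = £20.7692 / 1.823686 = £11.39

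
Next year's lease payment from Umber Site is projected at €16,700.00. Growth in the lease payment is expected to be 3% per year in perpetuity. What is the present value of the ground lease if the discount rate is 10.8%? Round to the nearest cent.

€214102.56

Growing perpetuity: P = D₁ / (r − g) = €16,700.0000 / (0.108 − 0.03) = €214,102.56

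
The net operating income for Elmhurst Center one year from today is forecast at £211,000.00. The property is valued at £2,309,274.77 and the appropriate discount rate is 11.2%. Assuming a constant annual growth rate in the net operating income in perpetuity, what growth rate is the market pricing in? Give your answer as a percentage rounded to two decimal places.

2.06%

P = D₁/(r−g) ⇒ g = r − D₁/P = 0.112 − £211,000.00/£2,309,274.77 = 0.020629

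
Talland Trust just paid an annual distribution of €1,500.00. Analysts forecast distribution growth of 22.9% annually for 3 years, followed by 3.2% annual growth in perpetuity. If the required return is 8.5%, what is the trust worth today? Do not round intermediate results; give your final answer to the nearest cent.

€48252.08

D_1 = 1843.50000
D_2 = 2265.66150
D_3 = 2784.49798
Terminal value at year 3: TV = D_3×(1+g_2)/(r−g_2) = 2873.60192/0.053 = 54218.90413
P_0 = D_1/(1+r)^1 + D_2/(1+r)^2 + D_3/(1+r)^3 + TV/(1+r)^3
    = 1699.07834 + 1924.57814 + 2180.00602 + 42448.41913 = 48252.08163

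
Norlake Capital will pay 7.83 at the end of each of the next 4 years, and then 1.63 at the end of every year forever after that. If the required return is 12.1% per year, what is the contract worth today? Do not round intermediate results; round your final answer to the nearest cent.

PV of 4-year annuity: 7.83 × [1 − (1+0.121)^−4] / 0.121 = 23.73244
Perpetuity value at year 4: 1.63 / 0.121 = 13.47107
PV of perpetuity: 13.47107 / (1+0.121)^4 = 8.53060
Total PV = 23.73244 + 8.53060 = 32.26305

32.26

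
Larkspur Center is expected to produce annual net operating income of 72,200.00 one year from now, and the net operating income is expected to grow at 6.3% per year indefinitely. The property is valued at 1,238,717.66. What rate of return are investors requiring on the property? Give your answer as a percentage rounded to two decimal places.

P = D₁/(r − g) ⇒ r = D₁/P + g = 72,200.0000/1,238,717.66 + 0.063 = 0.058286 + 0.063 = 0.121286

12.13%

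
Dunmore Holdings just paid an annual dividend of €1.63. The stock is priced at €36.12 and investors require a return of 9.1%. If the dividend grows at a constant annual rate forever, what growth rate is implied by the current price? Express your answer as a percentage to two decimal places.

P = D₀(1+g)/(r−g) ⇒ P(r−g) = D₀(1+g) ⇒ g(P+D₀) = P·r − D₀
g = (P·r − D₀)/(P + D₀) = (€36.12×0.091 − €1.63) / (€36.12 + €1.63) = 0.043892

4.39%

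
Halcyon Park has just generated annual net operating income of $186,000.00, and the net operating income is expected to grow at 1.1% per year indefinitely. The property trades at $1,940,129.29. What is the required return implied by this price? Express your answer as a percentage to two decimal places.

D₁ = $186,000.00 × 1.011 = $188,046.0000
P = D₁/(r − g) ⇒ r = D₁/P + g = $188,046.0000/$1,940,129.29 + 0.011 = 0.096924 + 0.011 = 0.107924

10.79%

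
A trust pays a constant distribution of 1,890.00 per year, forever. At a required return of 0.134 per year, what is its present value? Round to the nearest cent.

14104.48

Level perpetuity: PV = C / r = 1,890.00 / 0.134 = 14,104.48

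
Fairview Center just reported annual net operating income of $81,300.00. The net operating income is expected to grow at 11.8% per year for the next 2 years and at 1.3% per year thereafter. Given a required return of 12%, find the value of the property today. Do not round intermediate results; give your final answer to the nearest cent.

D_1 = 90893.40000
D_2 = 101618.82120
Terminal value at year 2: TV = D_2×(1+g_2)/(r−g_2) = 102939.86588/0.107 = 962054.82127
P_0 = D_1/(1+r)^1 + D_2/(1+r)^2 + TV/(1+r)^2
    = 81154.82143 + 81009.90210 + 766944.21338 = 929108.93692

$929108.94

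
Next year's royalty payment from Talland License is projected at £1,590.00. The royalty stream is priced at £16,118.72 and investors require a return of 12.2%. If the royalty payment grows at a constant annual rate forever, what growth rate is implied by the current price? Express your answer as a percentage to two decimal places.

P = D₁/(r−g) ⇒ g = r − D₁/P = 0.122 − £1,590.00/£16,118.72 = 0.023357

2.34%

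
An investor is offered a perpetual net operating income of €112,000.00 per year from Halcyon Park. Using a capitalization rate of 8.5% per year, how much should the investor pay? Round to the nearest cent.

Level perpetuity: PV = C / r = €112,000.00 / 0.085 = €1,317,647.06

€1317647.06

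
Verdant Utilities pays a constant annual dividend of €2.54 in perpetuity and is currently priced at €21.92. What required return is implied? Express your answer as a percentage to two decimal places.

P = C/r ⇒ r = C/P = €2.54/€21.92 = 0.115876

11.59%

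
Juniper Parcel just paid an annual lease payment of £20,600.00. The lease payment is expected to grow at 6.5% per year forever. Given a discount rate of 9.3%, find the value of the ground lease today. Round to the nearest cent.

D₁ = D₀ × (1 + g) = £20,600.00 × 1.065 = £21,939.0000
Growing perpetuity: P = D₁ / (r − g) = £21,939.0000 / (0.093 − 0.065) = £783,535.71

£783535.71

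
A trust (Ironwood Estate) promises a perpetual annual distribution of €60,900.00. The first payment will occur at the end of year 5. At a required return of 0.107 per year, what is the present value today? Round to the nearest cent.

Value at end of year 4: C / r = €60,900.00 / 0.107 = €569,158.8785
Discount to today: PV = €569,158.8785 / (1 + 0.107)^4 = €569,158.8785 / 1.501725 = €379,003.33

€379003.33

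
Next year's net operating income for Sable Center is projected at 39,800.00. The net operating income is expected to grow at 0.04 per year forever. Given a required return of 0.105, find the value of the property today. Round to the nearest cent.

612307.69

Growing perpetuity: P = D₁ / (r − g) = 39,800.0000 / (0.105 − 0.04) = 612,307.69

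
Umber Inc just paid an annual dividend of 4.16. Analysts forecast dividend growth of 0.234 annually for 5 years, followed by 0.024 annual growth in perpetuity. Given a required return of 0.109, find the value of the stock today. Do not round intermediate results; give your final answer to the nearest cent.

114.47

D_1 = 5.13344
D_2 = 6.33466
D_3 = 7.81698
D_4 = 9.64615
D_5 = 11.90335
Terminal value at year 5: TV = D_5×(1+g_2)/(r−g_2) = 12.18903/0.085 = 143.40033
P_0 = D_1/(1+r)^1 + D_2/(1+r)^2 + D_3/(1+r)^3 + D_4/(1+r)^4 + D_5/(1+r)^5 + TV/(1+r)^5
    = 4.62889 + 5.15063 + 5.73118 + 6.37717 + 7.09596 + 85.48549 = 114.46933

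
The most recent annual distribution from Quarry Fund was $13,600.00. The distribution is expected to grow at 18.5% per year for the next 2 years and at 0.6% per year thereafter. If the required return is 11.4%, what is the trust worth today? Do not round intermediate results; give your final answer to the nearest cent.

$173199.58

D_1 = 16116.00000
D_2 = 19097.46000
Terminal value at year 2: TV = D_2×(1+g_2)/(r−g_2) = 19212.04476/0.108 = 177889.30333
P_0 = D_1/(1+r)^1 + D_2/(1+r)^2 + TV/(1+r)^2
    = 14466.78636 + 15388.81672 + 143343.97801 = 173199.58109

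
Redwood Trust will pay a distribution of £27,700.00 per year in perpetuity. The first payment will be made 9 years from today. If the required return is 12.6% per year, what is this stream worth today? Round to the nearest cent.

Value at end of year 8: C / r = £27,700.00 / 0.126 = £219,841.2698
Discount to today: PV = £219,841.2698 / (1 + 0.126)^8 = £219,841.2698 / 2.584087 = £85,075.03

£85075.03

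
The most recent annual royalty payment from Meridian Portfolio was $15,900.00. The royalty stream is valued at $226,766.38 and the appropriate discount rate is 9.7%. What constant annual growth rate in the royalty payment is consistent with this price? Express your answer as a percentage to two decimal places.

2.51%

P = D₀(1+g)/(r−g) ⇒ P(r−g) = D₀(1+g) ⇒ g(P+D₀) = P·r − D₀
g = (P·r − D₀)/(P + D₀) = ($226,766.38×0.097 − $15,900.00) / ($226,766.38 + $15,900.00) = 0.025122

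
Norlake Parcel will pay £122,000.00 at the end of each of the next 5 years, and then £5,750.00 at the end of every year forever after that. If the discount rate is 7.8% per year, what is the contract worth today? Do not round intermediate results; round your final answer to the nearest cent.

PV of 5-year annuity: £122,000.00 × [1 − (1+0.078)^−5] / 0.078 = 489689.14543
Perpetuity value at year 5: £5,750.00 / 0.078 = 73717.94872
PV of perpetuity: 73717.94872 / (1+0.078)^5 = 50638.33736
Total PV = 489689.14543 + 50638.33736 = 540327.48278

£540327.48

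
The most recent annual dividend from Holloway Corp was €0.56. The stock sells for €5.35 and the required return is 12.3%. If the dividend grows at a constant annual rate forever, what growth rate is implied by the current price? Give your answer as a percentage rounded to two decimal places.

1.66%

P = D₀(1+g)/(r−g) ⇒ P(r−g) = D₀(1+g) ⇒ g(P+D₀) = P·r − D₀
g = (P·r − D₀)/(P + D₀) = (€5.35×0.123 − €0.56) / (€5.35 + €0.56) = 0.016591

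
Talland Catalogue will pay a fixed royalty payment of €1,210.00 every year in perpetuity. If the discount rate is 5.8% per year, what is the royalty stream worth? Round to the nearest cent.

Level perpetuity: PV = C / r = €1,210.00 / 0.058 = €20,862.07

€20862.07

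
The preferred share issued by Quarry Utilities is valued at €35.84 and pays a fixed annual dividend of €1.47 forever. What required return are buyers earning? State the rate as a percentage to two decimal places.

4.10%

P = C/r ⇒ r = C/P = €1.47/€35.84 = 0.041016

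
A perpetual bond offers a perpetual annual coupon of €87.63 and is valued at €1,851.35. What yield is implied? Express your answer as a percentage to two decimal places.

4.73%

P = C/r ⇒ r = C/P = €87.63/€1,851.35 = 0.047333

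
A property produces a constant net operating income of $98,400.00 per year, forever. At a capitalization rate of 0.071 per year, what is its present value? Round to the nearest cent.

Level perpetuity: PV = C / r = $98,400.00 / 0.071 = $1,385,915.49

$1385915.49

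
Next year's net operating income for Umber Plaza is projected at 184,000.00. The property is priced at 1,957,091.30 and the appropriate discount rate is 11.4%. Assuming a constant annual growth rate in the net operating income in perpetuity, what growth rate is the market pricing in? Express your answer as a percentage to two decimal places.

P = D₁/(r−g) ⇒ g = r − D₁/P = 0.114 − 184,000.00/1,957,091.30 = 0.019983

2.00%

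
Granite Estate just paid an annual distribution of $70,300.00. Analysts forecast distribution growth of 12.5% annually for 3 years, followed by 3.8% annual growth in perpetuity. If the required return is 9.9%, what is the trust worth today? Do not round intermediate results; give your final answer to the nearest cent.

$1504216.47

D_1 = 79087.50000
D_2 = 88973.43750
D_3 = 100095.11719
Terminal value at year 3: TV = D_3×(1+g_2)/(r−g_2) = 103898.73164/0.061 = 1703257.89575
P_0 = D_1/(1+r)^1 + D_2/(1+r)^2 + D_3/(1+r)^3 + TV/(1+r)^3
    = 71963.14832 + 73665.64318 + 75408.41545 + 1283179.26617 = 1504216.47312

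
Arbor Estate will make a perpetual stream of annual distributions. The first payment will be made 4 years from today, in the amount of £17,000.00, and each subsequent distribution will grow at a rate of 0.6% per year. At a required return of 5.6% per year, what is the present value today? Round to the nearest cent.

£288726.84

Value at end of year 3: C₁ / (r − g) = £17,000.00 / (0.056 − 0.006) = £340,000.0000
Discount to today: PV = £340,000.0000 / (1 + 0.056)^3 = £340,000.0000 / 1.177584 = £288,726.84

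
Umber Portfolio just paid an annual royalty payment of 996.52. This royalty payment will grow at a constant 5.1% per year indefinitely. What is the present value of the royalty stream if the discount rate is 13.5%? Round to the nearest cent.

D₁ = D₀ × (1 + g) = 996.52 × 1.051 = 1,047.3425
Growing perpetuity: P = D₁ / (r − g) = 1,047.3425 / (0.135 − 0.051) = 12,468.36

12468.36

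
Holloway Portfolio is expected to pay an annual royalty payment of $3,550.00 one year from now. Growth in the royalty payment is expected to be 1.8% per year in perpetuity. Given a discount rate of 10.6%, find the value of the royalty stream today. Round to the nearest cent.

$40340.91

Growing perpetuity: P = D₁ / (r − g) = $3,550.0000 / (0.106 − 0.018) = $40,340.91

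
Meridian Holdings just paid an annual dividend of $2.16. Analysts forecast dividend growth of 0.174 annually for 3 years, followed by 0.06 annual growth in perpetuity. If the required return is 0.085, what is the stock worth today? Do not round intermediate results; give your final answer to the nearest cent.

$123.62

D_1 = 2.53584
D_2 = 2.97708
D_3 = 3.49509
Terminal value at year 3: TV = D_3×(1+g_2)/(r−g_2) = 3.70479/0.025 = 148.19171
P_0 = D_1/(1+r)^1 + D_2/(1+r)^2 + D_3/(1+r)^3 + TV/(1+r)^3
    = 2.33718 + 2.52889 + 2.73633 + 116.02049 = 123.62289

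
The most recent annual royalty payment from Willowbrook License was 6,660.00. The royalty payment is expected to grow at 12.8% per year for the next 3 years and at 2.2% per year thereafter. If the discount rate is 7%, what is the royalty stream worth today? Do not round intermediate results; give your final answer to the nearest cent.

D_1 = 7512.48000
D_2 = 8474.07744
D_3 = 9558.75935
Terminal value at year 3: TV = D_3×(1+g_2)/(r−g_2) = 9769.05206/0.048 = 203521.91788
P_0 = D_1/(1+r)^1 + D_2/(1+r)^2 + D_3/(1+r)^3 + TV/(1+r)^3
    = 7021.00935 + 7401.58742 + 7802.79497 + 166134.50946 = 188359.90120

188359.90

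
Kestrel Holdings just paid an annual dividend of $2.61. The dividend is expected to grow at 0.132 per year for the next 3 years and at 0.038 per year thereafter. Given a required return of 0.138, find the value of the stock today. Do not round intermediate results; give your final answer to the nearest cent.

D_1 = 2.95452
D_2 = 3.34452
D_3 = 3.78599
Terminal value at year 3: TV = D_3×(1+g_2)/(r−g_2) = 3.92986/0.1 = 39.29861
P_0 = D_1/(1+r)^1 + D_2/(1+r)^2 + D_3/(1+r)^3 + TV/(1+r)^3
    = 2.59624 + 2.58255 + 2.56893 + 26.66554 = 34.41326

$34.41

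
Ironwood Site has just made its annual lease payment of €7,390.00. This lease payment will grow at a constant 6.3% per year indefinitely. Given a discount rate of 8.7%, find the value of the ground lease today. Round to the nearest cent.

€327315.42

D₁ = D₀ × (1 + g) = €7,390.00 × 1.063 = €7,855.5700
Growing perpetuity: P = D₁ / (r − g) = €7,855.5700 / (0.087 − 0.063) = €327,315.42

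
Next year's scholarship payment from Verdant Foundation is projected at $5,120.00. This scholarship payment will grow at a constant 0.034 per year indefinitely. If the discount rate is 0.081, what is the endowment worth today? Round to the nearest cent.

Growing perpetuity: P = D₁ / (r − g) = $5,120.0000 / (0.081 − 0.034) = $108,936.17

$108936.17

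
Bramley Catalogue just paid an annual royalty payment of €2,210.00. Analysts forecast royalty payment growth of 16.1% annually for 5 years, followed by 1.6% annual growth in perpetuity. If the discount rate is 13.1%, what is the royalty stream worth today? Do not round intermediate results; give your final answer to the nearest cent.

€34216.48

D_1 = 2565.81000
D_2 = 2978.90541
D_3 = 3458.50918
D_4 = 4015.32916
D_5 = 4661.79715
Terminal value at year 5: TV = D_5×(1+g_2)/(r−g_2) = 4736.38591/0.115 = 41185.96442
P_0 = D_1/(1+r)^1 + D_2/(1+r)^2 + D_3/(1+r)^3 + D_4/(1+r)^4 + D_5/(1+r)^5 + TV/(1+r)^5
    = 2268.62069 + 2328.79630 + 2390.56809 + 2453.97838 + 2519.07065 + 22255.44156 = 34216.47568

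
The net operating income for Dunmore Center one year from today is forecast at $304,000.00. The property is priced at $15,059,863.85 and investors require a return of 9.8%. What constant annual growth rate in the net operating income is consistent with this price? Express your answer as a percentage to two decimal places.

P = D₁/(r−g) ⇒ g = r − D₁/P = 0.098 − $304,000.00/$15,059,863.85 = 0.077814

7.78%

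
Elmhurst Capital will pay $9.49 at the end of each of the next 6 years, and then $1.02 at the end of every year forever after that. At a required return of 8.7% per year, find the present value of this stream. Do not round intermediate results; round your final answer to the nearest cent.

$50.06

PV of 6-year annuity: $9.49 × [1 − (1+0.087)^−6] / 0.087 = 42.95485
Perpetuity value at year 6: $1.02 / 0.087 = 11.72414
PV of perpetuity: 11.72414 / (1+0.087)^6 = 7.10728
Total PV = 42.95485 + 7.10728 = 50.06213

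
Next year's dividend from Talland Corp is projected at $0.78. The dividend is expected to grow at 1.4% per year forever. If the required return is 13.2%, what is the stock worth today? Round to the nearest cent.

$6.61

Growing perpetuity: P = D₁ / (r − g) = $0.7800 / (0.132 − 0.014) = $6.61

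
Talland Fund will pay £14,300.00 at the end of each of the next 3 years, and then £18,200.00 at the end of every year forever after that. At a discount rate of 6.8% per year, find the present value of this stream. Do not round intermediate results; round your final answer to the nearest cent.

PV of 3-year annuity: £14,300.00 × [1 − (1+0.068)^−3] / 0.068 = 37665.27191
Perpetuity value at year 3: £18,200.00 / 0.068 = 267647.05882
PV of perpetuity: 267647.05882 / (1+0.068)^3 = 219709.44003
Total PV = 37665.27191 + 219709.44003 = 257374.71194

£257374.71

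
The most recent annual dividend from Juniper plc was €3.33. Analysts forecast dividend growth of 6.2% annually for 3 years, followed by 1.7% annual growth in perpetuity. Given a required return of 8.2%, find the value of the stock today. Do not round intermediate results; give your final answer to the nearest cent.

€58.89

D_1 = 3.53646
D_2 = 3.75572
D_3 = 3.98858
Terminal value at year 3: TV = D_3×(1+g_2)/(r−g_2) = 4.05638/0.065 = 62.40586
P_0 = D_1/(1+r)^1 + D_2/(1+r)^2 + D_3/(1+r)^3 + TV/(1+r)^3
    = 3.26845 + 3.20803 + 3.14873 + 49.26558 = 58.89079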